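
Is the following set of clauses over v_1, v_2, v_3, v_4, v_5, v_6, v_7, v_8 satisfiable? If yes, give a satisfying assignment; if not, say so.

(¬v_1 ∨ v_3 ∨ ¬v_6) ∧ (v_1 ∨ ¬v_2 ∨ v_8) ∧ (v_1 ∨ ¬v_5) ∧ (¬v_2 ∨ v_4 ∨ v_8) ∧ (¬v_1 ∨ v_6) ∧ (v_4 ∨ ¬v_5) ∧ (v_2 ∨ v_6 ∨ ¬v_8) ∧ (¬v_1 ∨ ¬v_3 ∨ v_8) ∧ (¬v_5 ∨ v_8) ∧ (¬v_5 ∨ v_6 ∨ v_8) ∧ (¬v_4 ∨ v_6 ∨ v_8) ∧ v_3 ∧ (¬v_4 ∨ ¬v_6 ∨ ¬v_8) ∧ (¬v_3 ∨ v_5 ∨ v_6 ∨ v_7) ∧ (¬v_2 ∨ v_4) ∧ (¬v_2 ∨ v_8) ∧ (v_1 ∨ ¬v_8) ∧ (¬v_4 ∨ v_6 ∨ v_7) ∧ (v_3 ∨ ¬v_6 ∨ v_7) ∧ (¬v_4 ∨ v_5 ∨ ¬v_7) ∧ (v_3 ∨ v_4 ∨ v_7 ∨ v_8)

Unit clause (v_3) forces v_3 = True.
Set v_1 = False.
  then (v_1 ∨ ¬v_5) forces v_5 = False.
  then (v_1 ∨ ¬v_8) forces v_8 = False.
  then (v_1 ∨ ¬v_2 ∨ v_8) forces v_2 = False.
Set v_4 = False.
Set v_6 = True.
Set v_7 = False.
All clauses satisfied.

v_1: False; v_2: False; v_3: True; v_4: False; v_5: False; v_6: True; v_7: False; v_8: False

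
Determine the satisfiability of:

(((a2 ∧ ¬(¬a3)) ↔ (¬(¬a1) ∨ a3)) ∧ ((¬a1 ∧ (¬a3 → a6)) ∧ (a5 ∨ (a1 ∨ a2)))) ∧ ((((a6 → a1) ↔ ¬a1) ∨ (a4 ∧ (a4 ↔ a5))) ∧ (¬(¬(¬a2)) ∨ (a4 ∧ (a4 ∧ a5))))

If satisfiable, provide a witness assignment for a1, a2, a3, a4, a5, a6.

a1=F, a2=T, a3=F, a4=T, a5=T, a6=T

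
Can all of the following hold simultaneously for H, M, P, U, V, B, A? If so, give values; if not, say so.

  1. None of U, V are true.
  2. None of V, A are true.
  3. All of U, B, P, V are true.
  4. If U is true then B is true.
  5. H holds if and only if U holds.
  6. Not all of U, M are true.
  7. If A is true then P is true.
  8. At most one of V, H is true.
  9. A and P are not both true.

Case U = True:
  Constraint (1) is violated (U=T) — contradiction.
Case U = False:
  Constraint (3) is violated (U=F) — contradiction.
Both cases fail — unsatisfiable.

No satisfying assignment exists.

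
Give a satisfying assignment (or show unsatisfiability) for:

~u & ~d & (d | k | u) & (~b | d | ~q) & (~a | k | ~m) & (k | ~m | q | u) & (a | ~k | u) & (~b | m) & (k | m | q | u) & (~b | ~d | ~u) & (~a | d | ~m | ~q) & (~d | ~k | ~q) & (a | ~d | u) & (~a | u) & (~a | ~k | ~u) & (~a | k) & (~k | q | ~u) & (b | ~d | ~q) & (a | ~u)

Case d = True:
  Clause (~d) is falsified — contradiction.
Case d = False:
  (~u) forces u = False.
  (d | k | u) forces k = True.
  (a | ~k | u) forces a = True.
  Clause (~a | u) is falsified — contradiction.
Both cases fail, so the formula is unsatisfiable.

The formula is unsatisfiable.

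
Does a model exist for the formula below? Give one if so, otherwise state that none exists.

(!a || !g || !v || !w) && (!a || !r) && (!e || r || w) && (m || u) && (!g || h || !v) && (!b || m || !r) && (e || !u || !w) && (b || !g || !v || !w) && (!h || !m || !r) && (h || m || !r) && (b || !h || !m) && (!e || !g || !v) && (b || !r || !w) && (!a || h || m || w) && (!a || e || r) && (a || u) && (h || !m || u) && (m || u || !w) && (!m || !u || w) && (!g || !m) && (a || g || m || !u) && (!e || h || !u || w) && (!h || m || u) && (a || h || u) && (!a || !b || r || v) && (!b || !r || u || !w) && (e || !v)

u=T; h=F; m=T; e=T; r=F; v=T; a=T; b=F; w=T; g=F

Set u = True.
Set h = False.
Set m = True.
  then (!m || !u || w) forces w = True.
  then (!g || !m) forces g = False.
  then (e || !u || !w) forces e = True.
Set r = False.
Set v = True.
Set a = True.
Set b = False.
All clauses satisfied.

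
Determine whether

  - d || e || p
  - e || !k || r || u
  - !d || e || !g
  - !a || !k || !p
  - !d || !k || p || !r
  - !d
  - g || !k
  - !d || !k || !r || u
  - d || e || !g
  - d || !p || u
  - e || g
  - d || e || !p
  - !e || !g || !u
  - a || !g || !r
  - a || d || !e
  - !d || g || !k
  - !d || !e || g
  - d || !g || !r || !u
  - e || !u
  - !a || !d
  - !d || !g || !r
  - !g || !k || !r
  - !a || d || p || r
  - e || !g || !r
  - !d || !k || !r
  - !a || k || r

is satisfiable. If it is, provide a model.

k: False, g: True, u: False, a: True, d: False, e: True, p: False, r: True

Unit clause (!d) forces d = False.
Set k = False.
Set g = True.
  then (d || e || !g) forces e = True.
  then (!e || !g || !u) forces u = False.
  then (a || d || !e) forces a = True.
  then (!a || k || r) forces r = True.
  then (d || !p || u) forces p = False.
All clauses satisfied.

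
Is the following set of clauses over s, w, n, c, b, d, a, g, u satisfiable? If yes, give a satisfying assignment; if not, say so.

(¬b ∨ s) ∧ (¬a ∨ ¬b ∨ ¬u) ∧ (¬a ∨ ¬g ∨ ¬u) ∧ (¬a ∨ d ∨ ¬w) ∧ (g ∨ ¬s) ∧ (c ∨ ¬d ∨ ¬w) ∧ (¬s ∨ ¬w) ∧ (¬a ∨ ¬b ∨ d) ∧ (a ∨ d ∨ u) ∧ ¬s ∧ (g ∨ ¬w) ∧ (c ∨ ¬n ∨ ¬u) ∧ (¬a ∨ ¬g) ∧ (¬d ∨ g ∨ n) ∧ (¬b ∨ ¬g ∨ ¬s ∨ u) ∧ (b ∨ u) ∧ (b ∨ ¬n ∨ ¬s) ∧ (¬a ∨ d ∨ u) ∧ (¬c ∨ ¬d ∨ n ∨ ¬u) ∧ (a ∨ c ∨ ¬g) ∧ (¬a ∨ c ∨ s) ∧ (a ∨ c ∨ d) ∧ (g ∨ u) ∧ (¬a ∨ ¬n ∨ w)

Unit clause (¬s) forces s = False.
In (¬b ∨ s) only ¬b is left, so b = False.
In (b ∨ u) only u is left, so u = True.
Set w = False.
Set n = False.
Try c = False:
  (¬a ∨ c ∨ s) forces a = False.
  (a ∨ c ∨ ¬g) forces g = False.
  (¬d ∨ g ∨ n) forces d = False.
  clause (a ∨ c ∨ d) is falsified — backtrack.
So c = True.
  then (¬c ∨ ¬d ∨ n ∨ ¬u) forces d = False.
Set a = False.
Set g = False.
All clauses satisfied.

s = False, w = False, n = False, c = True, b = False, d = False, a = False, g = False, u = True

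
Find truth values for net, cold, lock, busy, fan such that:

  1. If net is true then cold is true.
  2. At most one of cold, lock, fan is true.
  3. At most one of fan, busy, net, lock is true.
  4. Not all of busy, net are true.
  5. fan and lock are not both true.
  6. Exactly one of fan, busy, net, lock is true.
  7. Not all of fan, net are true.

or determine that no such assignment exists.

net = True, cold = True, lock = False, busy = False, fan = False

  (1) net=T ⇒ cold: T ✓
  (2) {cold, lock, fan}: 1 true — at most one ✓
  (3) {fan, busy, net, lock}: 1 true — at most one ✓
  (4) {busy, net}: 1/2 true — not all ✓
  (5) fan=F, lock=F — not both ✓
  (6) {fan, busy, net, lock}: 1 true — exactly one ✓
  (7) {fan, net}: 1/2 true — not all ✓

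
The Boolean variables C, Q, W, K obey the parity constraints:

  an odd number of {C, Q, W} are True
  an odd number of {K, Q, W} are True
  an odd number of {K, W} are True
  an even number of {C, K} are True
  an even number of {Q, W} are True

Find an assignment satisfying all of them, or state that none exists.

C: True, Q: False, W: False, K: True

{C, Q, W}: 1 true → odd ✓
{K, Q, W}: 1 true → odd ✓
{K, W}: 1 true → odd ✓
{C, K}: 2 true → even ✓
{Q, W}: 0 true → even ✓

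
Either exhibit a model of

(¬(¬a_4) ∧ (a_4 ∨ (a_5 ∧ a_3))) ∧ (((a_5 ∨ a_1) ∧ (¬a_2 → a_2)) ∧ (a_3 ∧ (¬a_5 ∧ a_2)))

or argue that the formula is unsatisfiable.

a_1: True; a_2: True; a_3: True; a_4: True; a_5: False

  ¬(¬a_4) ∧ (a_4 ∨ (a_5 ∧ a_3)) = True
    ¬(¬a_4) = True
      ¬a_4 = False
    a_4 ∨ (a_5 ∧ a_3) = True
      a_5 ∧ a_3 = False
  ((a_5 ∨ a_1) ∧ (¬a_2 → a_2)) ∧ (a_3 ∧ (¬a_5 ∧ a_2)) = True
    (a_5 ∨ a_1) ∧ (¬a_2 → a_2) = True
      a_5 ∨ a_1 = True
      ¬a_2 → a_2 = True
        ¬a_2 = False
    a_3 ∧ (¬a_5 ∧ a_2) = True
      ¬a_5 ∧ a_2 = True
        ¬a_5 = True
Both conjuncts True, so the formula holds.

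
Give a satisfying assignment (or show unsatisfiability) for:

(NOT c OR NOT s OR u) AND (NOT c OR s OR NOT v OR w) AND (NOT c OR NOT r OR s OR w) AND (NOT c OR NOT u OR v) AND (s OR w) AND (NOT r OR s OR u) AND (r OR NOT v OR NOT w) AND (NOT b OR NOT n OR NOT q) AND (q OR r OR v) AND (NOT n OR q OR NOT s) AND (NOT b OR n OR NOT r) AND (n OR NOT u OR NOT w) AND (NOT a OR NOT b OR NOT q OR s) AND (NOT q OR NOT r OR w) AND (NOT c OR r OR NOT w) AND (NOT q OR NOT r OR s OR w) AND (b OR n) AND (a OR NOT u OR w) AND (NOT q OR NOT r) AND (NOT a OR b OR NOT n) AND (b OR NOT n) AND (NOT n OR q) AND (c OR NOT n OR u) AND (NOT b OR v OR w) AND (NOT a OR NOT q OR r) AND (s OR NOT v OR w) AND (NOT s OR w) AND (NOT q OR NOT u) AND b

a = False, u = False, v = False, c = False, r = False, q = True, b = True, n = False, w = True, s = False

Unit clause (b) forces b = True.
Set a = False.
Set u = False.
Set v = False.
  then (NOT b OR v OR w) forces w = True.
Try c = True:
  (NOT c OR NOT s OR u) forces s = False.
  (NOT r OR s OR u) forces r = False.
  clause (NOT c OR r OR NOT w) is falsified — backtrack.
So c = False.
  then (c OR NOT n OR u) forces n = False.
  then (NOT b OR n OR NOT r) forces r = False.
  then (q OR r OR v) forces q = True.
Set s = False.
All clauses satisfied.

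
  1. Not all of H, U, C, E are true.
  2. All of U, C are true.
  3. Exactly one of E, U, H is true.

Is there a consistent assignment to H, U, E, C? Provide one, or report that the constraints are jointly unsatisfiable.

H=F, U=T, E=F, C=T

  (1) {H, U, C, E}: 2/4 true — not all ✓
  (2) {U, C}: all 2 true ✓
  (3) {E, U, H}: 1 true — exactly one ✓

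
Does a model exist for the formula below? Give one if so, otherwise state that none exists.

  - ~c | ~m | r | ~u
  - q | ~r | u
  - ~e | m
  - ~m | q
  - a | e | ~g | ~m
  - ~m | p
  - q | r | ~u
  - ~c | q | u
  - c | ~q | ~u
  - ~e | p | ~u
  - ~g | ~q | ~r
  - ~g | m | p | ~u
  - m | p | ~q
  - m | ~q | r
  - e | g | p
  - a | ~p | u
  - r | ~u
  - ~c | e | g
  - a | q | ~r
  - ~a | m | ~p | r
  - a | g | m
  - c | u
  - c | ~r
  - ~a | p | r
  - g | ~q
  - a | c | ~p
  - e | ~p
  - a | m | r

Set c = True.
Set q = True.
  then (g | ~q) forces g = True.
  then (~g | ~q | ~r) forces r = False.
  then (m | ~q | r) forces m = True.
  then (r | ~u) forces u = False.
  then (~m | p) forces p = True.
  then (a | ~p | u) forces a = True.
  then (e | ~p) forces e = True.
All clauses satisfied.

c = True, q = True, e = True, r = False, u = False, a = True, p = True, m = True, g = True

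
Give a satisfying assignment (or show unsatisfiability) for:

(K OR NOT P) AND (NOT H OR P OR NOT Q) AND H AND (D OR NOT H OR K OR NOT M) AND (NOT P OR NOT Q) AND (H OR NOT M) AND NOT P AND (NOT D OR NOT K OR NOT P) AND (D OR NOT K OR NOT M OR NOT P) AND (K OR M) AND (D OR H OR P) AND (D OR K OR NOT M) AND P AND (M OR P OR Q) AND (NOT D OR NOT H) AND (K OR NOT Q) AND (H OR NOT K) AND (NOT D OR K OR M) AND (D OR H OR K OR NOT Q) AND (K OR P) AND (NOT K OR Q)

No satisfying assignment exists.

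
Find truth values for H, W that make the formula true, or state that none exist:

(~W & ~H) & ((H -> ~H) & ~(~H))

Case H = True: the conjunct ~H is False.
Case H = False: the conjunct ~(~H) becomes ~(~False) = False.
Both cases fail — unsatisfiable.

Unsatisfiable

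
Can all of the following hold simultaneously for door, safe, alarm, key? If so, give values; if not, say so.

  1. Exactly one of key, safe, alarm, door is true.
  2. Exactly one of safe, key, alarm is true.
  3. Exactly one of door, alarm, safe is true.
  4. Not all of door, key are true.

door: False, safe: False, alarm: True, key: False

  (1) {key, safe, alarm, door}: 1 true — exactly one ✓
  (2) {safe, key, alarm}: 1 true — exactly one ✓
  (3) {door, alarm, safe}: 1 true — exactly one ✓
  (4) {door, key}: 0/2 true — not all ✓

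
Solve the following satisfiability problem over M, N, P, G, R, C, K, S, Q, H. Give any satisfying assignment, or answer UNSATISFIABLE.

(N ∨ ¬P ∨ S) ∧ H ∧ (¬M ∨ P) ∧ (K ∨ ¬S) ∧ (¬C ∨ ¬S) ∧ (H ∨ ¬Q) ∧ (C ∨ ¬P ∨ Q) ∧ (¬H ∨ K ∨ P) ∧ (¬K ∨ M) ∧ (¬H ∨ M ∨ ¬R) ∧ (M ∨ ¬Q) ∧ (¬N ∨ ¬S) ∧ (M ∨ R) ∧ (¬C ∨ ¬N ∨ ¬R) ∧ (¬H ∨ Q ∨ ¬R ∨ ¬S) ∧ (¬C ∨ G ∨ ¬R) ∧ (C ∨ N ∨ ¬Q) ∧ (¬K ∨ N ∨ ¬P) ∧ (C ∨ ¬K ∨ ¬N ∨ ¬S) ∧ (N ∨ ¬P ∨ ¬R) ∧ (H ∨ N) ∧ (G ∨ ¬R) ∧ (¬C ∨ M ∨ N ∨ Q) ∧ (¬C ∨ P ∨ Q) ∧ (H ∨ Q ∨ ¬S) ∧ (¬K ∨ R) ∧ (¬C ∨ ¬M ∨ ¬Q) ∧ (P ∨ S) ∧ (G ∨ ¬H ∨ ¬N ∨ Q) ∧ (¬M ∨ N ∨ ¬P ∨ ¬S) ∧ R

Unit clause (H) forces H = True.
Unit clause (R) forces R = True.
In (¬H ∨ M ∨ ¬R) only M is left, so M = True.
In (G ∨ ¬R) only G is left, so G = True.
In (¬M ∨ P) only P is left, so P = True.
In (N ∨ ¬P ∨ ¬R) only N is left, so N = True.
In (¬N ∨ ¬S) only ¬S is left, so S = False.
In (¬C ∨ ¬N ∨ ¬R) only ¬C is left, so C = False.
In (C ∨ ¬P ∨ Q) only Q is left, so Q = True.
Set K = False.
All clauses satisfied.

M=T; N=T; P=T; G=T; R=T; C=F; K=F; S=F; Q=T; H=T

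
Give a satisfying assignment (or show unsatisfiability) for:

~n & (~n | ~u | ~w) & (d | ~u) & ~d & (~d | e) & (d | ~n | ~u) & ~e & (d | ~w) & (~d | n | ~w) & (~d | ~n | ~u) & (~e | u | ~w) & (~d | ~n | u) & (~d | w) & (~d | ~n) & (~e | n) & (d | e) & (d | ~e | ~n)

Case e = True:
  Clause (~e) is falsified — contradiction.
Case e = False:
  (~n) forces n = False.
  (~d) forces d = False.
  Clause (d | e) is falsified — contradiction.
Both cases fail, so the formula is unsatisfiable.

No satisfying assignment exists.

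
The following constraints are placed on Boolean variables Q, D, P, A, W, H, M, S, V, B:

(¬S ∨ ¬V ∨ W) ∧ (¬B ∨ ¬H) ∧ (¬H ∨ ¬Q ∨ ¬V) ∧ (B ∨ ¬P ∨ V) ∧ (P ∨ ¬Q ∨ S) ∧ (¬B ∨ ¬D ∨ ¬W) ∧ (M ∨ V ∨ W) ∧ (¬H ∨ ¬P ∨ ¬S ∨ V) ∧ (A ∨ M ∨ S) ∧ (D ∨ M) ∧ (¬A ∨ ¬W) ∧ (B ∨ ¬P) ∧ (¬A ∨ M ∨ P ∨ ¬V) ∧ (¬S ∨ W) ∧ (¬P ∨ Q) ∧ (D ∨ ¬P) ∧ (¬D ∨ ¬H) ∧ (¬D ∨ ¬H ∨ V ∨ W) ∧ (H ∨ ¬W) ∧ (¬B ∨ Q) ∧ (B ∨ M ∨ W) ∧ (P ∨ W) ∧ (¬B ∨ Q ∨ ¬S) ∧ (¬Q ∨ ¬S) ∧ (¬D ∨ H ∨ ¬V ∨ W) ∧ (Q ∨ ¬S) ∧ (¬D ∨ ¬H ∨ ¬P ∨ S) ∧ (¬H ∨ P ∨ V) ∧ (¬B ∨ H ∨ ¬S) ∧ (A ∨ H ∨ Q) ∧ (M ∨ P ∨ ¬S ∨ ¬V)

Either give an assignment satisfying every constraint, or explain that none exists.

Set Q = False.
  then (¬P ∨ Q) forces P = False.
  then (¬B ∨ Q) forces B = False.
  then (P ∨ W) forces W = True.
  then (Q ∨ ¬S) forces S = False.
  then (¬A ∨ ¬W) forces A = False.
  then (H ∨ ¬W) forces H = True.
  then (¬H ∨ P ∨ V) forces V = True.
  then (A ∨ M ∨ S) forces M = True.
  then (¬D ∨ ¬H) forces D = False.
All clauses satisfied.

Q: False; D: False; P: False; A: False; W: True; H: True; M: True; S: False; V: True; B: False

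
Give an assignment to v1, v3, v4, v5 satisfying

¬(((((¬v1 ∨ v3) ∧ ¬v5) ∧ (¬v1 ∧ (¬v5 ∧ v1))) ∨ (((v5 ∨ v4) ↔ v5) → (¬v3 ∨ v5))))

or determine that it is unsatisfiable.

v1=T, v3=T, v4=F, v5=F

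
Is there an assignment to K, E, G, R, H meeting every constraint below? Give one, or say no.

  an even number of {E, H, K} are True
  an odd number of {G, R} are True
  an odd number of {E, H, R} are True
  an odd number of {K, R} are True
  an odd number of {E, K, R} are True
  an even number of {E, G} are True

K=F, E=F, G=F, R=T, H=F

{E, H, K}: 0 true → even ✓
{G, R}: 1 true → odd ✓
{E, H, R}: 1 true → odd ✓
{K, R}: 1 true → odd ✓
{E, K, R}: 1 true → odd ✓
{E, G}: 0 true → even ✓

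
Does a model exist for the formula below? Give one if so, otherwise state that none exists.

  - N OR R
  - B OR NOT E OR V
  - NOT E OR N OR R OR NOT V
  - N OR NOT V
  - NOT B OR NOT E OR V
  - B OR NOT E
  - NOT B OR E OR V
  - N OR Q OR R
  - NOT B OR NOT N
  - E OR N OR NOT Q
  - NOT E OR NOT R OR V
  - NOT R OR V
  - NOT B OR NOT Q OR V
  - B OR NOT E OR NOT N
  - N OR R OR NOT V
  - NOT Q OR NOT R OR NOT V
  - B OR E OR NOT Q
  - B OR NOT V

Set Q = False.
Set B = False.
  then (B OR NOT E) forces E = False.
  then (B OR NOT V) forces V = False.
  then (NOT R OR V) forces R = False.
  then (N OR R) forces N = True.
All clauses satisfied.

Q = False, B = False, N = True, E = False, R = False, V = False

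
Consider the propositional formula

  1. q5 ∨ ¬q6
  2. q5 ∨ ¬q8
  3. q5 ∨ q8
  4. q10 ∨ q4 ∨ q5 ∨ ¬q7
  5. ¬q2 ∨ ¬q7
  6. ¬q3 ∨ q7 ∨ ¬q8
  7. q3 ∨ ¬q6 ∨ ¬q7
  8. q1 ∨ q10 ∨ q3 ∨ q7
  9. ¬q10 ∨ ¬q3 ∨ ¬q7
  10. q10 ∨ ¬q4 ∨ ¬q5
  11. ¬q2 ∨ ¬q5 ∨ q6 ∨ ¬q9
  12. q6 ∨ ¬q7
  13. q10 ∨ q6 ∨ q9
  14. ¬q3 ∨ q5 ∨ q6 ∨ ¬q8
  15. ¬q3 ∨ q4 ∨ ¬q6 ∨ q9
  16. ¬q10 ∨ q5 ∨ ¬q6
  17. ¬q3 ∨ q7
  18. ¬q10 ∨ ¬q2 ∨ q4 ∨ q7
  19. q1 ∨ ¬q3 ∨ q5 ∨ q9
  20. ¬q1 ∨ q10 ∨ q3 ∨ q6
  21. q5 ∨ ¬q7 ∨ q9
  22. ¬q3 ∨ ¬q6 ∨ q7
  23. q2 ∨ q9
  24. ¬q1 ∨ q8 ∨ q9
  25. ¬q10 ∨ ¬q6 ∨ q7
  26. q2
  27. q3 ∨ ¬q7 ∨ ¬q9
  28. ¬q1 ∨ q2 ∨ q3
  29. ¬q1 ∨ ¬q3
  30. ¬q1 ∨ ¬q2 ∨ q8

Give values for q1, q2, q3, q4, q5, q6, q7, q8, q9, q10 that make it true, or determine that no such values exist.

q1: False, q2: True, q3: False, q4: True, q5: True, q6: False, q7: False, q8: False, q9: False, q10: True

Unit clause (q2) forces q2 = True.
In (¬q2 ∨ ¬q7) only ¬q7 is left, so q7 = False.
In (¬q3 ∨ q7) only ¬q3 is left, so q3 = False.
Set q1 = False.
  then (q1 ∨ q10 ∨ q3 ∨ q7) forces q10 = True.
  then (¬q10 ∨ ¬q2 ∨ q4 ∨ q7) forces q4 = True.
  then (¬q10 ∨ ¬q6 ∨ q7) forces q6 = False.
Try q5 = False:
  (q5 ∨ ¬q8) forces q8 = False.
  clause (q5 ∨ q8) is falsified — backtrack.
So q5 = True.
  then (¬q2 ∨ ¬q5 ∨ q6 ∨ ¬q9) forces q9 = False.
Set q8 = False.
All clauses satisfied.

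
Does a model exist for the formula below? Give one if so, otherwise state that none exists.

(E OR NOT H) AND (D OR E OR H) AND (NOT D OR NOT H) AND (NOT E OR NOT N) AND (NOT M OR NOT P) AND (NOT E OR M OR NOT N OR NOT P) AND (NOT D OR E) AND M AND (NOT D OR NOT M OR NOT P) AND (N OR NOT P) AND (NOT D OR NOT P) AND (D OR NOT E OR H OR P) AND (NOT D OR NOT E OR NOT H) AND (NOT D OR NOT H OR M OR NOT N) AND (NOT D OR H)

Unit clause (M) forces M = True.
In (NOT M OR NOT P) only NOT P is left, so P = False.
Try N = True:
  (NOT E OR NOT N) forces E = False.
  (E OR NOT H) forces H = False.
  (D OR E OR H) forces D = True.
  clause (NOT D OR E) is falsified — backtrack.
So N = False.
Set D = False.
Try E = False:
  (E OR NOT H) forces H = False.
  clause (D OR E OR H) is falsified — backtrack.
So E = True.
  then (D OR NOT E OR H OR P) forces H = True.
All clauses satisfied.

P=F, M=T, N=F, D=F, E=T, H=T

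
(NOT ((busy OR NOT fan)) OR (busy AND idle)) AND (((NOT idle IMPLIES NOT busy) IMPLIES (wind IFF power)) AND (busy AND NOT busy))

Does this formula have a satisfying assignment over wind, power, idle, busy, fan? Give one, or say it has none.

Case busy = True: the conjunct NOT busy is False.
Case busy = False: the conjunct busy is False.
Both cases fail — unsatisfiable.

The formula is unsatisfiable.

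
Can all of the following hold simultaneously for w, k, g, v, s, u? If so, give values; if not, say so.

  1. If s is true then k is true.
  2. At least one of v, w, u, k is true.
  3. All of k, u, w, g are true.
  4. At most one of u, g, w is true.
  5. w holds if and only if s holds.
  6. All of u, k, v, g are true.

UNSATISFIABLE

Case w = True:
  (3) forces k = True.
  (3) forces u = True.
  Constraint (4) is violated (u=T, w=T) — contradiction.
Case w = False:
  Constraint (3) is violated (w=F) — contradiction.
Both cases fail — unsatisfiable.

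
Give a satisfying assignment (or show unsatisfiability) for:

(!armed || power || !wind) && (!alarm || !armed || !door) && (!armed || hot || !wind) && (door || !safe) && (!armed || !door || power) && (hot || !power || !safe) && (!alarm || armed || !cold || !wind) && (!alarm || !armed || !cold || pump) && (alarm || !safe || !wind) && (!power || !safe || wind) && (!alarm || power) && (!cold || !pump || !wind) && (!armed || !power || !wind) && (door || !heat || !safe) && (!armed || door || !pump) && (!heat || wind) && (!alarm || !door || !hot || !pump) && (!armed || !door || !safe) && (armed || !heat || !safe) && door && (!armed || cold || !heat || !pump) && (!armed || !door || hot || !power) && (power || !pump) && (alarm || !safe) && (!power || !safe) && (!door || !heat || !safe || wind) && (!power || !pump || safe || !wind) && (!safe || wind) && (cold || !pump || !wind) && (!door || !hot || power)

cold: False, armed: False, alarm: False, wind: True, hot: False, power: False, door: True, pump: False, heat: False, safe: False

Unit clause (door) forces door = True.
Set cold = False.
Set armed = False.
Set alarm = False.
  then (alarm || !safe) forces safe = False.
Set wind = True.
  then (cold || !pump || !wind) forces pump = False.
Set hot = False.
Set power = False.
Set heat = False.
All clauses satisfied.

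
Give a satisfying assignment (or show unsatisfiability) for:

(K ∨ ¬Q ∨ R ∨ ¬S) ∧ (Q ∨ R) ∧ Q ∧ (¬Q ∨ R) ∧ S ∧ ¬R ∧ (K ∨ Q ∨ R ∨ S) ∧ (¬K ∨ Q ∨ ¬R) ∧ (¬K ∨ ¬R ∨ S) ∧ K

Case R = True:
  Clause (¬R) is falsified — contradiction.
Case R = False:
  (Q ∨ R) forces Q = True.
  Clause (¬Q ∨ R) is falsified — contradiction.
Both cases fail, so the formula is unsatisfiable.

No satisfying assignment exists.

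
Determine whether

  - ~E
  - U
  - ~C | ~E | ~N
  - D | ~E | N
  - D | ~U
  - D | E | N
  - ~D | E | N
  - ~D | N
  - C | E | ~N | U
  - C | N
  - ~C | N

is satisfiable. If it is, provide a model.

D = True, E = False, U = True, N = True, C = True

Unit clause (~E) forces E = False.
Unit clause (U) forces U = True.
In (D | ~U) only D is left, so D = True.
In (~D | E | N) only N is left, so N = True.
Set C = True.
All clauses satisfied.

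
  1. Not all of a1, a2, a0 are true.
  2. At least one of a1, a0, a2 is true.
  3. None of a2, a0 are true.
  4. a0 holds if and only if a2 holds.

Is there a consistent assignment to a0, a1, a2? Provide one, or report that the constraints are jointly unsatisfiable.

a0: False, a1: True, a2: False

  (1) {a1, a2, a0}: 1/3 true — not all ✓
  (2) {a1, a0, a2}: 1 true — at least one ✓
  (3) {a2, a0}: 0 true — none ✓
  (4) a0=F, a2=F — same ✓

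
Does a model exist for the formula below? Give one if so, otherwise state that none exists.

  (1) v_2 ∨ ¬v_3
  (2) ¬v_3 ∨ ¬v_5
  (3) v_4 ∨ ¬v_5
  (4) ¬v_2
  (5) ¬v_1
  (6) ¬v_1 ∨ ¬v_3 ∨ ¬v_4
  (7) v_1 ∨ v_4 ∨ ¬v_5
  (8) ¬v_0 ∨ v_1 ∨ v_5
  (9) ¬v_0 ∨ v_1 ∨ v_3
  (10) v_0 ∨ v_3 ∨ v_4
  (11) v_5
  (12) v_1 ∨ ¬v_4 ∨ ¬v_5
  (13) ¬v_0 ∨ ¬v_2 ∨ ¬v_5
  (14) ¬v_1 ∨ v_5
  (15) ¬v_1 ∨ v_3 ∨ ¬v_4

No satisfying assignment exists.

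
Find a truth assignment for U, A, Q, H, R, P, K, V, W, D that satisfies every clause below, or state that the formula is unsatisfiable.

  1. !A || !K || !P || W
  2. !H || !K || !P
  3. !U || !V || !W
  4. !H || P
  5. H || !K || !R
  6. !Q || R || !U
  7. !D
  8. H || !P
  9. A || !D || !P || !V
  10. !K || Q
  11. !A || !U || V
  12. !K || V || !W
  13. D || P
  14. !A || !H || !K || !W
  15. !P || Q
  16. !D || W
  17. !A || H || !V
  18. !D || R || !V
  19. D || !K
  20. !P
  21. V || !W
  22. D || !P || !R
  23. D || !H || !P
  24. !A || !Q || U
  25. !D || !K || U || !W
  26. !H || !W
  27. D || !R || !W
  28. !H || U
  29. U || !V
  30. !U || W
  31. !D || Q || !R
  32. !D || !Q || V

Unsatisfiable — no assignment works.

Case D = True:
  Clause (!D) is falsified — contradiction.
Case D = False:
  (D || P) forces P = True.
  Clause (!P) is falsified — contradiction.
Both cases fail, so the formula is unsatisfiable.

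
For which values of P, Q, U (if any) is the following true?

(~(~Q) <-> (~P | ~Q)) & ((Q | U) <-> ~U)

P = False, Q = True, U = False

  ~(~Q) <-> (~P | ~Q) = True
    ~(~Q) = True
      ~Q = False
    ~P | ~Q = True
      ~P = True
      ~Q = False
  (Q | U) <-> ~U = True
    Q | U = True
    ~U = True
Both conjuncts True, so the formula holds.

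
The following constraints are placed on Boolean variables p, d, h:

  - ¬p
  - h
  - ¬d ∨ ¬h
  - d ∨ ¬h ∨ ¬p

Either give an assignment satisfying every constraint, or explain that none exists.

Unit clause (¬p) forces p = False.
Unit clause (h) forces h = True.
In (¬d ∨ ¬h) only ¬d is left, so d = False.
All clauses satisfied.

p=F; d=F; h=T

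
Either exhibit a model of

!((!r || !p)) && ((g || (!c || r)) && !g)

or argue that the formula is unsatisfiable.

g=F, r=T, p=T, c=F

  !((!r || !p)) = True
    !r || !p = False
      !r = False
      !p = False
  (g || (!c || r)) && !g = True
    g || (!c || r) = True
      !c || r = True
        !c = True
    !g = True
Both conjuncts True, so the formula holds.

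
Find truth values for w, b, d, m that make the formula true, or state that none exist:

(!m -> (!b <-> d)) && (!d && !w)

w=F, b=F, d=F, m=T

  !m -> (!b <-> d) = True
    !m = False
    !b <-> d = False
      !b = True
  !d && !w = True
    !d = True
    !w = True
Both conjuncts True, so the formula holds.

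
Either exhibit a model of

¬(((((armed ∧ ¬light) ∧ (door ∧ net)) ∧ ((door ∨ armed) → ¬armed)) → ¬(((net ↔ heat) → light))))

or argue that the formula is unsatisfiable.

Case armed = True: the formula becomes ¬((False → ¬(((net ↔ heat) → light)))) = False.
Case armed = False: the formula becomes ¬((False → ¬(((net ↔ heat) → light)))) = False.
Both cases fail — unsatisfiable.

No satisfying assignment exists.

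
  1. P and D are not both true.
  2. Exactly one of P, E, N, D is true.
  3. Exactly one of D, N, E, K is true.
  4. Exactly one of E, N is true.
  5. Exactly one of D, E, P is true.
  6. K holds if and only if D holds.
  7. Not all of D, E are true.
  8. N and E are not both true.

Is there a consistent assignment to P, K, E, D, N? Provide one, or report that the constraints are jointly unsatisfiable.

P = False, K = False, E = True, D = False, N = False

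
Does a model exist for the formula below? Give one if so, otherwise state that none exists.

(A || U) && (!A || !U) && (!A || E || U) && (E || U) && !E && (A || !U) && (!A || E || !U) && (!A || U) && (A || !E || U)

No satisfying assignment exists.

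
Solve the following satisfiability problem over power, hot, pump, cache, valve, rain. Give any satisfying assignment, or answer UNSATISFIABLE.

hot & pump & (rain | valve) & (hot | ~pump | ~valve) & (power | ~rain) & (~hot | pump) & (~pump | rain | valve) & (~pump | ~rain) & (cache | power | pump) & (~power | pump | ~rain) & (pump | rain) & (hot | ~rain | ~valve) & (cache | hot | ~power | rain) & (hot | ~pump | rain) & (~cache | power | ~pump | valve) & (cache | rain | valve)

Unit clause (hot) forces hot = True.
Unit clause (pump) forces pump = True.
In (~pump | ~rain) only ~rain is left, so rain = False.
In (rain | valve) only valve is left, so valve = True.
Set power = True.
Set cache = True.
All clauses satisfied.

power = True, hot = True, pump = True, cache = True, valve = True, rain = False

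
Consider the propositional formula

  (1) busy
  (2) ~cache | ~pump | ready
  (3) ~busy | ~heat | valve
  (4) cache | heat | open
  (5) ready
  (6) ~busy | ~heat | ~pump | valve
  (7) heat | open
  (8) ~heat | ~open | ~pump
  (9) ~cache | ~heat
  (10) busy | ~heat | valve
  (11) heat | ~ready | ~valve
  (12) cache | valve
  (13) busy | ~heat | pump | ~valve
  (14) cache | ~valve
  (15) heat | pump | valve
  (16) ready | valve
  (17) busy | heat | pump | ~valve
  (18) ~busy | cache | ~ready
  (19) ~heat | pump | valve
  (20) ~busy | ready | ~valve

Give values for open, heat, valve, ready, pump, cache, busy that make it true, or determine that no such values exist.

open = True, heat = False, valve = False, ready = True, pump = True, cache = True, busy = True

Unit clause (busy) forces busy = True.
Unit clause (ready) forces ready = True.
In (~busy | cache | ~ready) only cache is left, so cache = True.
In (~cache | ~heat) only ~heat is left, so heat = False.
In (heat | ~ready | ~valve) only ~valve is left, so valve = False.
In (heat | pump | valve) only pump is left, so pump = True.
In (heat | open) only open is left, so open = True.
All clauses satisfied.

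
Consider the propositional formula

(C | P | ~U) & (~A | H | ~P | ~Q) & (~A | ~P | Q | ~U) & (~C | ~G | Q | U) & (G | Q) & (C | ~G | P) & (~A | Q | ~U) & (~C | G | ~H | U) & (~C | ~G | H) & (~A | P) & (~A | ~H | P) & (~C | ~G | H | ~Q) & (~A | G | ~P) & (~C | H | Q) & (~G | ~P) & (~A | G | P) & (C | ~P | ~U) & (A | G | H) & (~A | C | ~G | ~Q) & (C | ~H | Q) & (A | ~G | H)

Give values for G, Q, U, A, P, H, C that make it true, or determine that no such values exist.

G: False, Q: True, U: True, A: False, P: False, H: True, C: True

Set G = False.
  then (G | Q) forces Q = True.
Set U = True.
Set A = False.
  then (A | G | H) forces H = True.
Set P = False.
  then (C | P | ~U) forces C = True.
All clauses satisfied.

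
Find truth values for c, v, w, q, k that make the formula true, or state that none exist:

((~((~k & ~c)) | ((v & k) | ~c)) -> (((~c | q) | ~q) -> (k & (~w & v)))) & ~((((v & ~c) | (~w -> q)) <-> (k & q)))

c = False, v = True, w = False, q = False, k = True

  (~((~k & ~c)) | ((v & k) | ~c)) -> (((~c | q) | ~q) -> (k & (~w & v))) = True
    ~((~k & ~c)) | ((v & k) | ~c) = True
      ~((~k & ~c)) = True
        ~k & ~c = False
          ~k = False
          ~c = True
      (v & k) | ~c = True
        v & k = True
        ~c = True
    ((~c | q) | ~q) -> (k & (~w & v)) = True
      (~c | q) | ~q = True
        ~c | q = True
          ~c = True
        ~q = True
      k & (~w & v) = True
        ~w & v = True
          ~w = True
  ~((((v & ~c) | (~w -> q)) <-> (k & q))) = True
    ((v & ~c) | (~w -> q)) <-> (k & q) = False
      (v & ~c) | (~w -> q) = True
        v & ~c = True
          ~c = True
        ~w -> q = False
          ~w = True
      k & q = False
Both conjuncts True, so the formula holds.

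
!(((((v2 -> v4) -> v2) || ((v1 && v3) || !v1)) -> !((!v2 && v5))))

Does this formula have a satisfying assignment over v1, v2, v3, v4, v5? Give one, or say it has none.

v1=F, v2=F, v3=F, v4=F, v5=T

  !(((((v2 -> v4) -> v2) || ((v1 && v3) || !v1)) -> !((!v2 && v5)))) = True
    (((v2 -> v4) -> v2) || ((v1 && v3) || !v1)) -> !((!v2 && v5)) = False
      ((v2 -> v4) -> v2) || ((v1 && v3) || !v1) = True
        (v2 -> v4) -> v2 = False
          v2 -> v4 = True
        (v1 && v3) || !v1 = True
          v1 && v3 = False
          !v1 = True
      !((!v2 && v5)) = False
        !v2 && v5 = True
          !v2 = True
The formula evaluates to True.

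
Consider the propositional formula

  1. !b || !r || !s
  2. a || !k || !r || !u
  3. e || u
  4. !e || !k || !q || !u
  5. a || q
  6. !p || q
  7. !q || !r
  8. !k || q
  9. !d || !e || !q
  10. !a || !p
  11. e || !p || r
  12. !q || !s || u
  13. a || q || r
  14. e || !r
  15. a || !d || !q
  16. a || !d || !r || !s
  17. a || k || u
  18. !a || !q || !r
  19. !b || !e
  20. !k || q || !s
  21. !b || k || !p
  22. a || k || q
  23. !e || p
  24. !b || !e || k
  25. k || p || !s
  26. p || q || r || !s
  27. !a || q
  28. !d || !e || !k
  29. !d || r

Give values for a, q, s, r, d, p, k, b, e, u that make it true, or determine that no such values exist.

Set a = True.
  then (!a || !p) forces p = False.
  then (!e || p) forces e = False.
  then (!a || q) forces q = True.
  then (e || u) forces u = True.
  then (!q || !r) forces r = False.
  then (!d || r) forces d = False.
Set s = True.
  then (k || p || !s) forces k = True.
Set b = True.
All clauses satisfied.

a = True, q = True, s = True, r = False, d = False, p = False, k = True, b = True, e = False, u = True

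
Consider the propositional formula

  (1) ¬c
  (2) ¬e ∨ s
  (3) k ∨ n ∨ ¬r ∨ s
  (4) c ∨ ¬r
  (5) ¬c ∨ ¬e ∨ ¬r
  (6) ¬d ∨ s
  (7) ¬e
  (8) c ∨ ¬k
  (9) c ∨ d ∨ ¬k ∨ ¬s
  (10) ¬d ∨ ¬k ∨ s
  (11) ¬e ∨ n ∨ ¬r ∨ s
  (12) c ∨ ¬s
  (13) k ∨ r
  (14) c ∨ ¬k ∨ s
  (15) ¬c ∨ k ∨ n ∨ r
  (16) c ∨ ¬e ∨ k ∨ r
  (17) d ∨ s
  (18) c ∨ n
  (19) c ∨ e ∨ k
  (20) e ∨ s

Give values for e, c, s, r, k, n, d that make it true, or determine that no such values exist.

No satisfying assignment exists.

Case e = True:
  Clause (¬e) is falsified — contradiction.
Case e = False:
  (¬c) forces c = False.
  (c ∨ ¬r) forces r = False.
  (c ∨ ¬k) forces k = False.
  Clause (k ∨ r) is falsified — contradiction.
Both cases fail, so the formula is unsatisfiable.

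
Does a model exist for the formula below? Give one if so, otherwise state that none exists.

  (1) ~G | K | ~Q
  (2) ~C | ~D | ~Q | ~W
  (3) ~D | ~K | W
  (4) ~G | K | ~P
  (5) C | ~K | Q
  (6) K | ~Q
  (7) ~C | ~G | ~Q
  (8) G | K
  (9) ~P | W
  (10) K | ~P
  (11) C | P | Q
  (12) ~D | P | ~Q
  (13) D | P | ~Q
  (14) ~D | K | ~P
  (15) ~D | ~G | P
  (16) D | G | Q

W: True; C: True; G: False; K: True; P: True; D: False; Q: True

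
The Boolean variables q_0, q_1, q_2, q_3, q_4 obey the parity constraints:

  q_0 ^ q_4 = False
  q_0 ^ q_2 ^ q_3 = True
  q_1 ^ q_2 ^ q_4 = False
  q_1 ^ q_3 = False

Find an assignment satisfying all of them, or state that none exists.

Unsatisfiable — no assignment works.

Adding constraints 1, 2, 3, 4 mod 2: every variable appears an even number of times on the left, so the left side is 0.
But the right sides sum to 1 (mod 2). 0 ≠ 1 — the system is inconsistent.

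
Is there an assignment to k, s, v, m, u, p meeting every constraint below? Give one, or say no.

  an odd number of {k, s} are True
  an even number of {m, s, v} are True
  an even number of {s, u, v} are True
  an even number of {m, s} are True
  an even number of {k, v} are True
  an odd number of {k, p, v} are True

k: False, s: True, v: False, m: True, u: True, p: True

{k, s}: 1 true → odd ✓
{m, s, v}: 2 true → even ✓
{s, u, v}: 2 true → even ✓
{m, s}: 2 true → even ✓
{k, v}: 0 true → even ✓
{k, p, v}: 1 true → odd ✓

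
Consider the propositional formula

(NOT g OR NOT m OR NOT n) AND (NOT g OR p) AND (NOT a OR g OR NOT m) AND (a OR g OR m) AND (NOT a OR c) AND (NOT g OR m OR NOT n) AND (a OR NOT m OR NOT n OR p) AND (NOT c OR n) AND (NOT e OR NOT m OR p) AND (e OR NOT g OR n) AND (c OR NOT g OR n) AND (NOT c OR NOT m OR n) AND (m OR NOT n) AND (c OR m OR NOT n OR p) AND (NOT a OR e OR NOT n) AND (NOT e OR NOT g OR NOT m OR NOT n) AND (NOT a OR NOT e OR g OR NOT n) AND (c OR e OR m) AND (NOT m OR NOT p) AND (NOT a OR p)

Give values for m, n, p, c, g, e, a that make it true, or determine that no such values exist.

Try m = False:
  (m OR NOT n) forces n = False.
  (NOT c OR n) forces c = False.
  (NOT a OR c) forces a = False.
  (a OR g OR m) forces g = True.
  clause (c OR NOT g OR n) is falsified — backtrack.
So m = True.
  then (NOT m OR NOT p) forces p = False.
  then (NOT a OR p) forces a = False.
  then (NOT g OR p) forces g = False.
  then (a OR NOT m OR NOT n OR p) forces n = False.
  then (NOT c OR n) forces c = False.
  then (NOT e OR NOT m OR p) forces e = False.
All clauses satisfied.

m = True, n = False, p = False, c = False, g = False, e = False, a = False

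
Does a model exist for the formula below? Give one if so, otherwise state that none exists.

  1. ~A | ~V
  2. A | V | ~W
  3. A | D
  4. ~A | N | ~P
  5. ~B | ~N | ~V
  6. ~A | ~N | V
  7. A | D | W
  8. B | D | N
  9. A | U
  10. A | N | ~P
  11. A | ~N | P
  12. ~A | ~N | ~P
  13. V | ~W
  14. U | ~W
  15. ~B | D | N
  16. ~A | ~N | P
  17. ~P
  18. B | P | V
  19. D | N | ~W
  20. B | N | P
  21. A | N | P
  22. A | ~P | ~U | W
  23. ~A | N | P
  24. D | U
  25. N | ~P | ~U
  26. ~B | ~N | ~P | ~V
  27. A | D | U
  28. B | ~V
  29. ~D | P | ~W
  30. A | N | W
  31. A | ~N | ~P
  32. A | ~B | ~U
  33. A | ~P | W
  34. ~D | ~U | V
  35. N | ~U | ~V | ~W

Case N = True:
  (~P) forces P = False.
  (A | ~N | P) forces A = True.
  Clause (~A | ~N | P) is falsified — contradiction.
Case N = False:
  (~P) forces P = False.
  (B | N | P) forces B = True.
  (~B | D | N) forces D = True.
  (A | N | P) forces A = True.
  Clause (~A | N | P) is falsified — contradiction.
Both cases fail, so the formula is unsatisfiable.

Unsatisfiable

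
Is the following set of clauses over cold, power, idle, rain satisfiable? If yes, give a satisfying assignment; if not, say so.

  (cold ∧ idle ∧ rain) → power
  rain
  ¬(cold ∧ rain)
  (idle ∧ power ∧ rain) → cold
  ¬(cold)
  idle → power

Unit clause (¬cold) forces cold = False.
Unit clause (rain) forces rain = True.
Set power = False.
  then (¬idle ∨ power) forces idle = False.
Check each clause:
  (¬cold): ¬cold holds.
  (rain): rain holds.
  (¬cold ∨ ¬idle ∨ power ∨ ¬rain): ¬cold holds.
  (¬idle ∨ power): ¬idle holds.
  (¬cold ∨ ¬rain): ¬cold holds.
  (cold ∨ ¬idle ∨ ¬power ∨ ¬rain): ¬idle holds.
All clauses satisfied.

cold = False, power = False, idle = False, rain = True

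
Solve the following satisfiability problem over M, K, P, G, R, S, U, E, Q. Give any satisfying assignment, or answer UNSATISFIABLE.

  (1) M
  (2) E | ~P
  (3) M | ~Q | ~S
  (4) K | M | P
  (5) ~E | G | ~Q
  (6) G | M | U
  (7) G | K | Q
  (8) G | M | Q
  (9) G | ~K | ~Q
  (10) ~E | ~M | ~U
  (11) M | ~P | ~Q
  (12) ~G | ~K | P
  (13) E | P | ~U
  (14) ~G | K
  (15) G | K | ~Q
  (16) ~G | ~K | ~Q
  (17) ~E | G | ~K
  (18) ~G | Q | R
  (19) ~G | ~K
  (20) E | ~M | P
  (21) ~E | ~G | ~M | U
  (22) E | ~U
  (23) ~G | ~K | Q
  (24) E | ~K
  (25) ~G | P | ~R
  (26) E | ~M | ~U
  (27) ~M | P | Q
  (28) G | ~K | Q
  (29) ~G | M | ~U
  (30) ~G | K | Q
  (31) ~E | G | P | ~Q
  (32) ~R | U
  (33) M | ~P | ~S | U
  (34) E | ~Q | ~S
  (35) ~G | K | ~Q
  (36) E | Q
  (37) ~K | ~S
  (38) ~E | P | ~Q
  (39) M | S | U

Case K = True:
  (M) forces M = True.
  (~G | ~K) forces G = False.
  (G | ~K | ~Q) forces Q = False.
  Clause (G | ~K | Q) is falsified — contradiction.
Case K = False:
  (M) forces M = True.
  (~G | K) forces G = False.
  (G | K | Q) forces Q = True.
  Clause (G | K | ~Q) is falsified — contradiction.
Both cases fail, so the formula is unsatisfiable.

UNSATISFIABLE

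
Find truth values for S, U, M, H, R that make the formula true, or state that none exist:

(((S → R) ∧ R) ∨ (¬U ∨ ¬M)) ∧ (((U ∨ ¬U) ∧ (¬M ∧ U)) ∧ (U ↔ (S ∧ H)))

S=T; U=T; M=F; H=T; R=T

  ((S → R) ∧ R) ∨ (¬U ∨ ¬M) = True
    (S → R) ∧ R = True
      S → R = True
    ¬U ∨ ¬M = True
      ¬U = False
      ¬M = True
  ((U ∨ ¬U) ∧ (¬M ∧ U)) ∧ (U ↔ (S ∧ H)) = True
    (U ∨ ¬U) ∧ (¬M ∧ U) = True
      U ∨ ¬U = True
        ¬U = False
      ¬M ∧ U = True
        ¬M = True
    U ↔ (S ∧ H) = True
      S ∧ H = True
Both conjuncts True, so the formula holds.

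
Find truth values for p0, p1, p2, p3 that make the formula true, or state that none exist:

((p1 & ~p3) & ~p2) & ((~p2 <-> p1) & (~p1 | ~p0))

p0 = False, p1 = True, p2 = False, p3 = False

  (p1 & ~p3) & ~p2 = True
    p1 & ~p3 = True
      ~p3 = True
    ~p2 = True
  (~p2 <-> p1) & (~p1 | ~p0) = True
    ~p2 <-> p1 = True
      ~p2 = True
    ~p1 | ~p0 = True
      ~p1 = False
      ~p0 = True
Both conjuncts True, so the formula holds.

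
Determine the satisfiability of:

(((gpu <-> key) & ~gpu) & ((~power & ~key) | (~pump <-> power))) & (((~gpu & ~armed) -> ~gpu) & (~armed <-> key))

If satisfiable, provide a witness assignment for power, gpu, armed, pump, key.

power=T, gpu=F, armed=T, pump=F, key=F

  ((gpu <-> key) & ~gpu) & ((~power & ~key) | (~pump <-> power)) = True
    (gpu <-> key) & ~gpu = True
      gpu <-> key = True
      ~gpu = True
    (~power & ~key) | (~pump <-> power) = True
      ~power & ~key = False
        ~power = False
        ~key = True
      ~pump <-> power = True
        ~pump = True
  ((~gpu & ~armed) -> ~gpu) & (~armed <-> key) = True
    (~gpu & ~armed) -> ~gpu = True
      ~gpu & ~armed = False
        ~gpu = True
        ~armed = False
      ~gpu = True
    ~armed <-> key = True
      ~armed = False
Both conjuncts True, so the formula holds.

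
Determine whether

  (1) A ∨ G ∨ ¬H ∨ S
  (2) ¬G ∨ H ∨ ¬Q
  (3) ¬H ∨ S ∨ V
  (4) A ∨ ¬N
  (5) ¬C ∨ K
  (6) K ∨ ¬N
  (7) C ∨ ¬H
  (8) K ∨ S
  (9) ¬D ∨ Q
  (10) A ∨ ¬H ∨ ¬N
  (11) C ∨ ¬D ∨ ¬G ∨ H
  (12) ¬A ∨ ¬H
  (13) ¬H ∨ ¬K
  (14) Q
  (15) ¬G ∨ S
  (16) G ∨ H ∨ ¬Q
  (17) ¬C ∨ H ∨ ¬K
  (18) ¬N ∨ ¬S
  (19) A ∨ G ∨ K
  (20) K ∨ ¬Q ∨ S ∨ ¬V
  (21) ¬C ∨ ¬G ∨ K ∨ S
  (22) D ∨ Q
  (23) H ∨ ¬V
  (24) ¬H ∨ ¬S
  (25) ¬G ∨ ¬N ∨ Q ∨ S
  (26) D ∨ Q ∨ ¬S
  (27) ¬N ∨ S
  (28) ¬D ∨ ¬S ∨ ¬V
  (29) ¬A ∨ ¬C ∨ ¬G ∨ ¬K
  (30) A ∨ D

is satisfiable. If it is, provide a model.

UNSATISFIABLE

Case H = True:
  (C ∨ ¬H) forces C = True.
  (¬C ∨ K) forces K = True.
  Clause (¬H ∨ ¬K) is falsified — contradiction.
Case H = False:
  (Q) forces Q = True.
  (¬G ∨ H ∨ ¬Q) forces G = False.
  Clause (G ∨ H ∨ ¬Q) is falsified — contradiction.
Both cases fail, so the formula is unsatisfiable.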